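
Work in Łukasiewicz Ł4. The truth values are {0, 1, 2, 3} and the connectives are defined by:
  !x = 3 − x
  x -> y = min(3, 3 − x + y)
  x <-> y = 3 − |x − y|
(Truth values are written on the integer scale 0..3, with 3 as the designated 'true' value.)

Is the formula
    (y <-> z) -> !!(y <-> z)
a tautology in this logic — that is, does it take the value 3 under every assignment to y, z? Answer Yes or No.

y = 0, z = 0 ↦ 3
y = 0, z = 1 ↦ 3
y = 0, z = 2 ↦ 3
y = 0, z = 3 ↦ 3
y = 1, z = 0 ↦ 3
y = 1, z = 1 ↦ 3
y = 1, z = 2 ↦ 3
y = 1, z = 3 ↦ 3
y = 2, z = 0 ↦ 3
y = 2, z = 1 ↦ 3
y = 2, z = 2 ↦ 3
y = 2, z = 3 ↦ 3
y = 3, z = 0 ↦ 3
y = 3, z = 1 ↦ 3
y = 3, z = 2 ↦ 3
y = 3, z = 3 ↦ 3
Every assignment gives a value ≥ 3.

Yes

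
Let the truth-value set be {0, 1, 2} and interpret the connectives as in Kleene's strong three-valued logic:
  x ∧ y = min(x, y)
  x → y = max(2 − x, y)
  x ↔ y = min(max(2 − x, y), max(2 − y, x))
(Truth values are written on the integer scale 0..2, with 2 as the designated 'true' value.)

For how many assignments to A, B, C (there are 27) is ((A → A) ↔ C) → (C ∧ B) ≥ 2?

value 2: 9 assignments (counts)
value 1: 16 assignments
value 0: 2 assignments
So 9 of the 27 assignments meet the threshold.

9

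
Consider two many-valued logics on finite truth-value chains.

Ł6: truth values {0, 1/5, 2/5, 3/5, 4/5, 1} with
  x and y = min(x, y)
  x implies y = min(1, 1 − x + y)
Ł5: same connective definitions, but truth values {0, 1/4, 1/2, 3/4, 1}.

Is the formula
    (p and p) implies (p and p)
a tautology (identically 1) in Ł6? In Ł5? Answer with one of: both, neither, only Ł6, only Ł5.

In Ł6: every assignment gives 1 — tautology.
In Ł5: every assignment gives 1 — tautology.

both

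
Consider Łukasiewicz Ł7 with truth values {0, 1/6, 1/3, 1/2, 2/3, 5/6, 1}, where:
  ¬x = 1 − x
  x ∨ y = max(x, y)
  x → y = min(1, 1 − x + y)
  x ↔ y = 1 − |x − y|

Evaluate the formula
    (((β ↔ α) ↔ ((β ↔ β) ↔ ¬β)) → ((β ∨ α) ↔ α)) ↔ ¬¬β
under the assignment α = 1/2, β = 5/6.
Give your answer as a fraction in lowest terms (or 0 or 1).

β ↔ α = 5/6 ↔ 1/2 = 2/3
β ↔ β = 5/6 ↔ 5/6 = 1
¬β = ¬5/6 = 1/6
(β ↔ β) ↔ ¬β = 1 ↔ 1/6 = 1/6
(β ↔ α) ↔ ((β ↔ β) ↔ ¬β) = 2/3 ↔ 1/6 = 1/2
β ∨ α = 5/6 ∨ 1/2 = 5/6
(β ∨ α) ↔ α = 5/6 ↔ 1/2 = 2/3
((β ↔ α) ↔ ((β ↔ β) ↔ ¬β)) → ((β ∨ α) ↔ α) = 1/2 → 2/3 = 1
¬β = ¬5/6 = 1/6
¬¬β = ¬1/6 = 5/6
(((β ↔ α) ↔ ((β ↔ β) ↔ ¬β)) → ((β ∨ α) ↔ α)) ↔ ¬¬β = 1 ↔ 5/6 = 5/6

5/6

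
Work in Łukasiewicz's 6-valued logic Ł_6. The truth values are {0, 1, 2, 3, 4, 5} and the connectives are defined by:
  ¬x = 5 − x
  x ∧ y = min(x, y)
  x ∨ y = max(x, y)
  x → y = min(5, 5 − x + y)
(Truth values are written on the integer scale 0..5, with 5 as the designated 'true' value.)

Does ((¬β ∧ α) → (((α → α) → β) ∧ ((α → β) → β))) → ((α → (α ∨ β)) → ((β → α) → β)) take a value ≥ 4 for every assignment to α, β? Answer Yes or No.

Counterexample: take α = 0, β = 0.
¬β = ¬0 = 5
¬β ∧ α = 5 ∧ 0 = 0
α → α = 0 → 0 = 5
(α → α) → β = 5 → 0 = 0
α → β = 0 → 0 = 5
(α → β) → β = 5 → 0 = 0
((α → α) → β) ∧ ((α → β) → β) = 0 ∧ 0 = 0
(¬β ∧ α) → (((α → α) → β) ∧ ((α → β) → β)) = 0 → 0 = 5
α ∨ β = 0 ∨ 0 = 0
α → (α ∨ β) = 0 → 0 = 5
β → α = 0 → 0 = 5
(β → α) → β = 5 → 0 = 0
(α → (α ∨ β)) → ((β → α) → β) = 5 → 0 = 0
((¬β ∧ α) → (((α → α) → β) ∧ ((α → β) → β))) → ((α → (α ∨ β)) → ((β → α) → β)) = 5 → 0 = 0
This gives 0, which is below 4.

No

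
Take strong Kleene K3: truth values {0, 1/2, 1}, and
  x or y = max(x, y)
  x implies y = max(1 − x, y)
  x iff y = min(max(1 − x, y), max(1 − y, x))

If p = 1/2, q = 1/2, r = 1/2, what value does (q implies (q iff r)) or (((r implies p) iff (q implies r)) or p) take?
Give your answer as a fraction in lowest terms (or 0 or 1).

q iff r = 1/2 iff 1/2 = 1/2
q implies (q iff r) = 1/2 implies 1/2 = 1/2
r implies p = 1/2 implies 1/2 = 1/2
q implies r = 1/2 implies 1/2 = 1/2
(r implies p) iff (q implies r) = 1/2 iff 1/2 = 1/2
((r implies p) iff (q implies r)) or p = 1/2 or 1/2 = 1/2
(q implies (q iff r)) or (((r implies p) iff (q implies r)) or p) = 1/2 or 1/2 = 1/2

1/2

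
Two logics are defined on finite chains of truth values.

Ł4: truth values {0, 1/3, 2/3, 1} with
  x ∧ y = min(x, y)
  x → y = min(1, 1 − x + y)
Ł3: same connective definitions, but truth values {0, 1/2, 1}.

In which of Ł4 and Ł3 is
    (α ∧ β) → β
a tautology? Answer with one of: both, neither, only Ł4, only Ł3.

both

In Ł4: every assignment gives 1 — tautology.
In Ł3: every assignment gives 1 — tautology.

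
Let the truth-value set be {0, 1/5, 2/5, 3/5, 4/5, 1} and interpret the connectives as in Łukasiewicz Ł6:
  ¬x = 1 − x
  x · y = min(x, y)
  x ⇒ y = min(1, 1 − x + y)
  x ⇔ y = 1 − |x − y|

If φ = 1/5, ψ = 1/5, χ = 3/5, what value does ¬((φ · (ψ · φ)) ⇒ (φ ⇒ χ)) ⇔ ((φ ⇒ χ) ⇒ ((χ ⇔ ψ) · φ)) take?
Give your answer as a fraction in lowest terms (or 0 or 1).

4/5

ψ · φ = 1/5 · 1/5 = 1/5
φ · (ψ · φ) = 1/5 · 1/5 = 1/5
φ ⇒ χ = 1/5 ⇒ 3/5 = 1
(φ · (ψ · φ)) ⇒ (φ ⇒ χ) = 1/5 ⇒ 1 = 1
¬((φ · (ψ · φ)) ⇒ (φ ⇒ χ)) = ¬1 = 0
φ ⇒ χ = 1/5 ⇒ 3/5 = 1
χ ⇔ ψ = 3/5 ⇔ 1/5 = 3/5
(χ ⇔ ψ) · φ = 3/5 · 1/5 = 1/5
(φ ⇒ χ) ⇒ ((χ ⇔ ψ) · φ) = 1 ⇒ 1/5 = 1/5
¬((φ · (ψ · φ)) ⇒ (φ ⇒ χ)) ⇔ ((φ ⇒ χ) ⇒ ((χ ⇔ ψ) · φ)) = 0 ⇔ 1/5 = 4/5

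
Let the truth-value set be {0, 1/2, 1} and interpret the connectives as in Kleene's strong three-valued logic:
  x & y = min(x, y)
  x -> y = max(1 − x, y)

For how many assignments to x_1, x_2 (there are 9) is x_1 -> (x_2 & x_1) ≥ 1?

4

x_1 = 0, x_2 = 0 ↦ 1  ≥
x_1 = 0, x_2 = 1/2 ↦ 1  ≥
x_1 = 0, x_2 = 1 ↦ 1  ≥
x_1 = 1/2, x_2 = 0 ↦ 1/2  <
x_1 = 1/2, x_2 = 1/2 ↦ 1/2  <
x_1 = 1/2, x_2 = 1 ↦ 1/2  <
x_1 = 1, x_2 = 0 ↦ 0  <
x_1 = 1, x_2 = 1/2 ↦ 1/2  <
x_1 = 1, x_2 = 1 ↦ 1  ≥
So 4 of the 9 assignments meet the threshold.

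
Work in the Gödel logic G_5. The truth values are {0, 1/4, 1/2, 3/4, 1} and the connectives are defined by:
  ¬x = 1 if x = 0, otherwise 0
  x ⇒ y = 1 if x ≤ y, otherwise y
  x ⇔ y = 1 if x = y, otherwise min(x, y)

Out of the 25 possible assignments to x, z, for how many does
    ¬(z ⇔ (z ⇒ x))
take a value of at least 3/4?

value 1: 9 assignments (counts)
value 0: 16 assignments
So 9 of the 25 assignments meet the threshold.

9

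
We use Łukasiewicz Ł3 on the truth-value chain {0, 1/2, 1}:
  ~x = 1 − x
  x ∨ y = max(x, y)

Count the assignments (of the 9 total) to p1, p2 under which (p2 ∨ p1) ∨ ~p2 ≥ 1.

7

p1 = 0, p2 = 0 ↦ 1  ≥
p1 = 0, p2 = 1/2 ↦ 1/2  <
p1 = 0, p2 = 1 ↦ 1  ≥
p1 = 1/2, p2 = 0 ↦ 1  ≥
p1 = 1/2, p2 = 1/2 ↦ 1/2  <
p1 = 1/2, p2 = 1 ↦ 1  ≥
p1 = 1, p2 = 0 ↦ 1  ≥
p1 = 1, p2 = 1/2 ↦ 1  ≥
p1 = 1, p2 = 1 ↦ 1  ≥
So 7 of the 9 assignments meet the threshold.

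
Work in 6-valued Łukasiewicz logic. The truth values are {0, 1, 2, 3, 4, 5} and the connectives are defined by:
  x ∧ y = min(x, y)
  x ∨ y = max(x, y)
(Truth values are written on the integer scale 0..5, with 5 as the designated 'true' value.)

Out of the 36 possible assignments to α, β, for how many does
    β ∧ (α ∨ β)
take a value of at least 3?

18

value 5: 6 assignments (counts)
value 4: 6 assignments (counts)
value 3: 6 assignments (counts)
value 2: 6 assignments
value 1: 6 assignments
value 0: 6 assignments
So 18 of the 36 assignments meet the threshold.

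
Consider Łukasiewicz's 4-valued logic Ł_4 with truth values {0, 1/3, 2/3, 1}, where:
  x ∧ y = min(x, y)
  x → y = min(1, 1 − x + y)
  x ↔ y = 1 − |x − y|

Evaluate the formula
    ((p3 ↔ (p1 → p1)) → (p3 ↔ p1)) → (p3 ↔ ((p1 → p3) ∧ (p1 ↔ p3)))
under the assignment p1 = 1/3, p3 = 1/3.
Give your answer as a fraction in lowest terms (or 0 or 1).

p1 → p1 = 1/3 → 1/3 = 1
p3 ↔ (p1 → p1) = 1/3 ↔ 1 = 1/3
p3 ↔ p1 = 1/3 ↔ 1/3 = 1
(p3 ↔ (p1 → p1)) → (p3 ↔ p1) = 1/3 → 1 = 1
p1 → p3 = 1/3 → 1/3 = 1
p1 ↔ p3 = 1/3 ↔ 1/3 = 1
(p1 → p3) ∧ (p1 ↔ p3) = 1 ∧ 1 = 1
p3 ↔ ((p1 → p3) ∧ (p1 ↔ p3)) = 1/3 ↔ 1 = 1/3
((p3 ↔ (p1 → p1)) → (p3 ↔ p1)) → (p3 ↔ ((p1 → p3) ∧ (p1 ↔ p3))) = 1 → 1/3 = 1/3

1/3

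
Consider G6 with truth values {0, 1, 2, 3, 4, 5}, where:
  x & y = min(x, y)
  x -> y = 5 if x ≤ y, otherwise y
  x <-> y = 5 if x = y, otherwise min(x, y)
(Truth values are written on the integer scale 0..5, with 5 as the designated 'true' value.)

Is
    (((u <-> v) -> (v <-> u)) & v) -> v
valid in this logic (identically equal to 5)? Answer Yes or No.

At u = 1, v = 4, for instance:
u <-> v = 1 <-> 4 = 1
v <-> u = 4 <-> 1 = 1
(u <-> v) -> (v <-> u) = 1 -> 1 = 5
((u <-> v) -> (v <-> u)) & v = 5 & 4 = 4
(((u <-> v) -> (v <-> u)) & v) -> v = 4 -> 4 = 5
and checking the remaining 35 assignments likewise gives ≥ 5 in every case.

Yes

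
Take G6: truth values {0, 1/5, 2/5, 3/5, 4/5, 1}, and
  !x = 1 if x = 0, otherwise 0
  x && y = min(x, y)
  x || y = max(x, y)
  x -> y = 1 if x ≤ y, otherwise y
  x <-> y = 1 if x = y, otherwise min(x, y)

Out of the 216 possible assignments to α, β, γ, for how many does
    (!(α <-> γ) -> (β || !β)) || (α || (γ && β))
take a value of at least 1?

180

value 1: 180 assignments (counts)
value 4/5: 12 assignments
value 3/5: 10 assignments
value 2/5: 8 assignments
value 1/5: 6 assignments
So 180 of the 216 assignments meet the threshold.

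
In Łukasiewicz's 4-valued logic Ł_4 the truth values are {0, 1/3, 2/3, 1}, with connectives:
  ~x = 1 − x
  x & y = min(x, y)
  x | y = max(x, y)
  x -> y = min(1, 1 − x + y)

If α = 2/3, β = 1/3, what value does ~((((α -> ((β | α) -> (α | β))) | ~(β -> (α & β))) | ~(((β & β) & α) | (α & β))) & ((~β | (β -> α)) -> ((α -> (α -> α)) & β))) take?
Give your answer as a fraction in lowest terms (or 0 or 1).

2/3

β | α = 1/3 | 2/3 = 2/3
α | β = 2/3 | 1/3 = 2/3
(β | α) -> (α | β) = 2/3 -> 2/3 = 1
α -> ((β | α) -> (α | β)) = 2/3 -> 1 = 1
α & β = 2/3 & 1/3 = 1/3
β -> (α & β) = 1/3 -> 1/3 = 1
~(β -> (α & β)) = ~1 = 0
(α -> ((β | α) -> (α | β))) | ~(β -> (α & β)) = 1 | 0 = 1
β & β = 1/3 & 1/3 = 1/3
(β & β) & α = 1/3 & 2/3 = 1/3
α & β = 2/3 & 1/3 = 1/3
((β & β) & α) | (α & β) = 1/3 | 1/3 = 1/3
~(((β & β) & α) | (α & β)) = ~1/3 = 2/3
((α -> ((β | α) -> (α | β))) | ~(β -> (α & β))) | ~(((β & β) & α) | (α & β)) = 1 | 2/3 = 1
~β = ~1/3 = 2/3
β -> α = 1/3 -> 2/3 = 1
~β | (β -> α) = 2/3 | 1 = 1
α -> α = 2/3 -> 2/3 = 1
α -> (α -> α) = 2/3 -> 1 = 1
(α -> (α -> α)) & β = 1 & 1/3 = 1/3
(~β | (β -> α)) -> ((α -> (α -> α)) & β) = 1 -> 1/3 = 1/3
(((α -> ((β | α) -> (α | β))) | ~(β -> (α & β))) | ~(((β & β) & α) | (α & β))) & ((~β | (β -> α)) -> ((α -> (α -> α)) & β)) = 1 & 1/3 = 1/3
~((((α -> ((β | α) -> (α | β))) | ~(β -> (α & β))) | ~(((β & β) & α) | (α & β))) & ((~β | (β -> α)) -> ((α -> (α -> α)) & β))) = ~1/3 = 2/3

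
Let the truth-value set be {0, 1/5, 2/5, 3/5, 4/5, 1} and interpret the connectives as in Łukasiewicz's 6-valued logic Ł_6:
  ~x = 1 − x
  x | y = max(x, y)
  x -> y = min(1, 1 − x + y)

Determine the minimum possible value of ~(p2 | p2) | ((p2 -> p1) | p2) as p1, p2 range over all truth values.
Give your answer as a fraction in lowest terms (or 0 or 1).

3/5

Take p1 = 0, p2 = 2/5:
p2 | p2 = 2/5 | 2/5 = 2/5
~(p2 | p2) = ~2/5 = 3/5
p2 -> p1 = 2/5 -> 0 = 3/5
(p2 -> p1) | p2 = 3/5 | 2/5 = 3/5
~(p2 | p2) | ((p2 -> p1) | p2) = 3/5 | 3/5 = 3/5
No assignment yields a value below 3/5, so this is the minimum.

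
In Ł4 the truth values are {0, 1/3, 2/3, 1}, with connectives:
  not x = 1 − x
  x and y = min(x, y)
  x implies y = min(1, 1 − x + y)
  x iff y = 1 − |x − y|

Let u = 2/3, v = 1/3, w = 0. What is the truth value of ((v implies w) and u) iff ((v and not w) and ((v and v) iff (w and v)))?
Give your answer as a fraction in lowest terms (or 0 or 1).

2/3

v implies w = 1/3 implies 0 = 2/3
(v implies w) and u = 2/3 and 2/3 = 2/3
not w = not 0 = 1
v and not w = 1/3 and 1 = 1/3
v and v = 1/3 and 1/3 = 1/3
w and v = 0 and 1/3 = 0
(v and v) iff (w and v) = 1/3 iff 0 = 2/3
(v and not w) and ((v and v) iff (w and v)) = 1/3 and 2/3 = 1/3
((v implies w) and u) iff ((v and not w) and ((v and v) iff (w and v))) = 2/3 iff 1/3 = 2/3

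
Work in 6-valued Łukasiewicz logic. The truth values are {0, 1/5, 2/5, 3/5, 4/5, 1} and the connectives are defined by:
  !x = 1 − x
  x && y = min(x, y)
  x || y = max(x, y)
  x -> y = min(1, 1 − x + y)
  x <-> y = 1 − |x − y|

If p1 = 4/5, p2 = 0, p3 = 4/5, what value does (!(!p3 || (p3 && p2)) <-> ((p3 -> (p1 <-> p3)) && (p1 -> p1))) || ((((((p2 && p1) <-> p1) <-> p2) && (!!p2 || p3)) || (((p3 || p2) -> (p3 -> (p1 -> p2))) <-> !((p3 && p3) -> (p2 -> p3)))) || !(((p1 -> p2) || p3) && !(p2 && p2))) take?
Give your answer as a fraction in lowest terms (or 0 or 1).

4/5

!p3 = !4/5 = 1/5
p3 && p2 = 4/5 && 0 = 0
!p3 || (p3 && p2) = 1/5 || 0 = 1/5
!(!p3 || (p3 && p2)) = !1/5 = 4/5
p1 <-> p3 = 4/5 <-> 4/5 = 1
p3 -> (p1 <-> p3) = 4/5 -> 1 = 1
p1 -> p1 = 4/5 -> 4/5 = 1
(p3 -> (p1 <-> p3)) && (p1 -> p1) = 1 && 1 = 1
!(!p3 || (p3 && p2)) <-> ((p3 -> (p1 <-> p3)) && (p1 -> p1)) = 4/5 <-> 1 = 4/5
p2 && p1 = 0 && 4/5 = 0
(p2 && p1) <-> p1 = 0 <-> 4/5 = 1/5
((p2 && p1) <-> p1) <-> p2 = 1/5 <-> 0 = 4/5
!p2 = !0 = 1
!!p2 = !1 = 0
!!p2 || p3 = 0 || 4/5 = 4/5
(((p2 && p1) <-> p1) <-> p2) && (!!p2 || p3) = 4/5 && 4/5 = 4/5
p3 || p2 = 4/5 || 0 = 4/5
p1 -> p2 = 4/5 -> 0 = 1/5
p3 -> (p1 -> p2) = 4/5 -> 1/5 = 2/5
(p3 || p2) -> (p3 -> (p1 -> p2)) = 4/5 -> 2/5 = 3/5
p3 && p3 = 4/5 && 4/5 = 4/5
p2 -> p3 = 0 -> 4/5 = 1
(p3 && p3) -> (p2 -> p3) = 4/5 -> 1 = 1
!((p3 && p3) -> (p2 -> p3)) = !1 = 0
((p3 || p2) -> (p3 -> (p1 -> p2))) <-> !((p3 && p3) -> (p2 -> p3)) = 3/5 <-> 0 = 2/5
((((p2 && p1) <-> p1) <-> p2) && (!!p2 || p3)) || (((p3 || p2) -> (p3 -> (p1 -> p2))) <-> !((p3 && p3) -> (p2 -> p3))) = 4/5 || 2/5 = 4/5
p1 -> p2 = 4/5 -> 0 = 1/5
(p1 -> p2) || p3 = 1/5 || 4/5 = 4/5
p2 && p2 = 0 && 0 = 0
!(p2 && p2) = !0 = 1
((p1 -> p2) || p3) && !(p2 && p2) = 4/5 && 1 = 4/5
!(((p1 -> p2) || p3) && !(p2 && p2)) = !4/5 = 1/5
(((((p2 && p1) <-> p1) <-> p2) && (!!p2 || p3)) || (((p3 || p2) -> (p3 -> (p1 -> p2))) <-> !((p3 && p3) -> (p2 -> p3)))) || !(((p1 -> p2) || p3) && !(p2 && p2)) = 4/5 || 1/5 = 4/5
(!(!p3 || (p3 && p2)) <-> ((p3 -> (p1 <-> p3)) && (p1 -> p1))) || ((((((p2 && p1) <-> p1) <-> p2) && (!!p2 || p3)) || (((p3 || p2) -> (p3 -> (p1 -> p2))) <-> !((p3 && p3) -> (p2 -> p3)))) || !(((p1 -> p2) || p3) && !(p2 && p2))) = 4/5 || 4/5 = 4/5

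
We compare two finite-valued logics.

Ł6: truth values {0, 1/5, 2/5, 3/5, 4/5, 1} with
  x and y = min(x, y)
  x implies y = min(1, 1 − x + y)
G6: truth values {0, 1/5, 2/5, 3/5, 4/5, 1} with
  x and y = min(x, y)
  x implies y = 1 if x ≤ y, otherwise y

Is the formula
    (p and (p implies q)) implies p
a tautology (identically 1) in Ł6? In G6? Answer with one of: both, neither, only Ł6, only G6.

In Ł6: every assignment gives 1 — tautology.
In G6: every assignment gives 1 — tautology.

both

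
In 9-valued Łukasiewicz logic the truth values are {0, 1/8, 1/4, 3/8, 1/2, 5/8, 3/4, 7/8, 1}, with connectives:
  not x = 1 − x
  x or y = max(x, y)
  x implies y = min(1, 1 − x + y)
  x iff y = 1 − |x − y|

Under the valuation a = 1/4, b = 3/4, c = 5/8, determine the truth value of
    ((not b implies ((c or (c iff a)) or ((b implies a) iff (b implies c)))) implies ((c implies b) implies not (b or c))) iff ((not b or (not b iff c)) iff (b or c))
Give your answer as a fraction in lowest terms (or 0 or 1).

3/8

not b = not 3/4 = 1/4
c iff a = 5/8 iff 1/4 = 5/8
c or (c iff a) = 5/8 or 5/8 = 5/8
b implies a = 3/4 implies 1/4 = 1/2
b implies c = 3/4 implies 5/8 = 7/8
(b implies a) iff (b implies c) = 1/2 iff 7/8 = 5/8
(c or (c iff a)) or ((b implies a) iff (b implies c)) = 5/8 or 5/8 = 5/8
not b implies ((c or (c iff a)) or ((b implies a) iff (b implies c))) = 1/4 implies 5/8 = 1
c implies b = 5/8 implies 3/4 = 1
b or c = 3/4 or 5/8 = 3/4
not (b or c) = not 3/4 = 1/4
(c implies b) implies not (b or c) = 1 implies 1/4 = 1/4
(not b implies ((c or (c iff a)) or ((b implies a) iff (b implies c)))) implies ((c implies b) implies not (b or c)) = 1 implies 1/4 = 1/4
not b = not 3/4 = 1/4
not b = not 3/4 = 1/4
not b iff c = 1/4 iff 5/8 = 5/8
not b or (not b iff c) = 1/4 or 5/8 = 5/8
b or c = 3/4 or 5/8 = 3/4
(not b or (not b iff c)) iff (b or c) = 5/8 iff 3/4 = 7/8
((not b implies ((c or (c iff a)) or ((b implies a) iff (b implies c)))) implies ((c implies b) implies not (b or c))) iff ((not b or (not b iff c)) iff (b or c)) = 1/4 iff 7/8 = 3/8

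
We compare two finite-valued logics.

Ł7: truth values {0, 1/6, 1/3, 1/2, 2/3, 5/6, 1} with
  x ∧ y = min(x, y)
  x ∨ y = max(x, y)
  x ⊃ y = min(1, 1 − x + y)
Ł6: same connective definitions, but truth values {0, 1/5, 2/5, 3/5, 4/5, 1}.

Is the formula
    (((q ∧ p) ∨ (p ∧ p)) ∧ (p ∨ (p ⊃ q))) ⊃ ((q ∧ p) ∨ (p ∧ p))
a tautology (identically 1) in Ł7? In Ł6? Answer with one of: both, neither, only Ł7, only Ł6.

both

In Ł7: every assignment gives 1 — tautology.
In Ł6: every assignment gives 1 — tautology.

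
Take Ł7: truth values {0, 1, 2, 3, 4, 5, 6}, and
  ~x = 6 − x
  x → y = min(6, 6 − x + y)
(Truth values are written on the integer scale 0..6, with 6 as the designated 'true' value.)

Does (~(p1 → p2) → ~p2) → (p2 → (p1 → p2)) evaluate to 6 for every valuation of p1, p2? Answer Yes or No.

At p1 = 0, p2 = 5, for instance:
p1 → p2 = 0 → 5 = 6
~(p1 → p2) = ~6 = 0
~p2 = ~5 = 1
~(p1 → p2) → ~p2 = 0 → 1 = 6
p2 → (p1 → p2) = 5 → 6 = 6
(~(p1 → p2) → ~p2) → (p2 → (p1 → p2)) = 6 → 6 = 6
and checking the remaining 48 assignments likewise gives ≥ 6 in every case.

Yes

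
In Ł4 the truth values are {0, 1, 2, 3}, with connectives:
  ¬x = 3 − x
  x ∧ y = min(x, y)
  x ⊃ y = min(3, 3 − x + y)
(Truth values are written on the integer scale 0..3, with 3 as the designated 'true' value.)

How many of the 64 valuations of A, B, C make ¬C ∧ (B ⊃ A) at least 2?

value 3: 10 assignments (counts)
value 2: 16 assignments (counts)
value 1: 19 assignments
value 0: 19 assignments
So 26 of the 64 assignments meet the threshold.

26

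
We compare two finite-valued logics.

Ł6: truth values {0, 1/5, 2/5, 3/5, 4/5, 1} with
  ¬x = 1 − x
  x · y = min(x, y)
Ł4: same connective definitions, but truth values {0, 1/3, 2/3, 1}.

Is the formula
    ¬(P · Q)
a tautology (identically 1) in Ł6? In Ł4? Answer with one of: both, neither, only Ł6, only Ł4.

neither

In Ł6: at P = 1/5, Q = 1/5 the value is 4/5 — not a tautology.
In Ł4: at P = 1/3, Q = 1/3 the value is 2/3 — not a tautology.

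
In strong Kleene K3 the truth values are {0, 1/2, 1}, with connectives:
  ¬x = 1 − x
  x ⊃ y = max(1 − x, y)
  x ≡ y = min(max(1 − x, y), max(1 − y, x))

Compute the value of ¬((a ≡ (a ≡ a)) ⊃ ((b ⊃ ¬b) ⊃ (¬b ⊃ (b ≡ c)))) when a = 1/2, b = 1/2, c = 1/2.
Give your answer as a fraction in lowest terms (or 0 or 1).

a ≡ a = 1/2 ≡ 1/2 = 1/2
a ≡ (a ≡ a) = 1/2 ≡ 1/2 = 1/2
¬b = ¬1/2 = 1/2
b ⊃ ¬b = 1/2 ⊃ 1/2 = 1/2
¬b = ¬1/2 = 1/2
b ≡ c = 1/2 ≡ 1/2 = 1/2
¬b ⊃ (b ≡ c) = 1/2 ⊃ 1/2 = 1/2
(b ⊃ ¬b) ⊃ (¬b ⊃ (b ≡ c)) = 1/2 ⊃ 1/2 = 1/2
(a ≡ (a ≡ a)) ⊃ ((b ⊃ ¬b) ⊃ (¬b ⊃ (b ≡ c))) = 1/2 ⊃ 1/2 = 1/2
¬((a ≡ (a ≡ a)) ⊃ ((b ⊃ ¬b) ⊃ (¬b ⊃ (b ≡ c)))) = ¬1/2 = 1/2

1/2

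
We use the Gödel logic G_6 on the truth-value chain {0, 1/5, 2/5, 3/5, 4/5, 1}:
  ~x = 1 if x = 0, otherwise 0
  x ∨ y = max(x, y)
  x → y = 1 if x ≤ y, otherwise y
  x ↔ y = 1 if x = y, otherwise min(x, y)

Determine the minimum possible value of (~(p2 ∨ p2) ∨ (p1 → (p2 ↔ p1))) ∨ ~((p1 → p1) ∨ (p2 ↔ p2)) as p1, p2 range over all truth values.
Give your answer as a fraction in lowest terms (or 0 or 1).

Take p1 = 2/5, p2 = 1/5:
p2 ∨ p2 = 1/5 ∨ 1/5 = 1/5
~(p2 ∨ p2) = ~1/5 = 0
p2 ↔ p1 = 1/5 ↔ 2/5 = 1/5
p1 → (p2 ↔ p1) = 2/5 → 1/5 = 1/5
~(p2 ∨ p2) ∨ (p1 → (p2 ↔ p1)) = 0 ∨ 1/5 = 1/5
p1 → p1 = 2/5 → 2/5 = 1
p2 ↔ p2 = 1/5 ↔ 1/5 = 1
(p1 → p1) ∨ (p2 ↔ p2) = 1 ∨ 1 = 1
~((p1 → p1) ∨ (p2 ↔ p2)) = ~1 = 0
(~(p2 ∨ p2) ∨ (p1 → (p2 ↔ p1))) ∨ ~((p1 → p1) ∨ (p2 ↔ p2)) = 1/5 ∨ 0 = 1/5
No assignment yields a value below 1/5, so this is the minimum.

1/5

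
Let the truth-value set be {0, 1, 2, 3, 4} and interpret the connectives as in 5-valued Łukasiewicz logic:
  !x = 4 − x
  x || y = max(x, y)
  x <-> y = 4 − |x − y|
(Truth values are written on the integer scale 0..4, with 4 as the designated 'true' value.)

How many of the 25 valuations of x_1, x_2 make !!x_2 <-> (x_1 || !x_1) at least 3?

13

value 4: 5 assignments (counts)
value 3: 8 assignments (counts)
value 2: 6 assignments
value 1: 4 assignments
value 0: 2 assignments
So 13 of the 25 assignments meet the threshold.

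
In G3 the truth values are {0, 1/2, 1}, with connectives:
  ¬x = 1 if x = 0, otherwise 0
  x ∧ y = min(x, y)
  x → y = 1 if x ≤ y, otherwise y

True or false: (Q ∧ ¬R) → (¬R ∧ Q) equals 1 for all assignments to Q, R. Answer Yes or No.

Q = 0, R = 0 ↦ 1
Q = 0, R = 1/2 ↦ 1
Q = 0, R = 1 ↦ 1
Q = 1/2, R = 0 ↦ 1
Q = 1/2, R = 1/2 ↦ 1
Q = 1/2, R = 1 ↦ 1
Q = 1, R = 0 ↦ 1
Q = 1, R = 1/2 ↦ 1
Q = 1, R = 1 ↦ 1
Every assignment gives a value ≥ 1.

Yes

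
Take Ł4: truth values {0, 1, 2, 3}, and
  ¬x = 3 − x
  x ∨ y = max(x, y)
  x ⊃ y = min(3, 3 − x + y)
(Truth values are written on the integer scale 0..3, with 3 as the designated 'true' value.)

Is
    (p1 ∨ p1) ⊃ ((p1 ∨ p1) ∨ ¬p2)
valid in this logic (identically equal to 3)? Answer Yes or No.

Yes

p1 = 0, p2 = 0 ↦ 3
p1 = 0, p2 = 1 ↦ 3
p1 = 0, p2 = 2 ↦ 3
p1 = 0, p2 = 3 ↦ 3
p1 = 1, p2 = 0 ↦ 3
p1 = 1, p2 = 1 ↦ 3
p1 = 1, p2 = 2 ↦ 3
p1 = 1, p2 = 3 ↦ 3
p1 = 2, p2 = 0 ↦ 3
p1 = 2, p2 = 1 ↦ 3
p1 = 2, p2 = 2 ↦ 3
p1 = 2, p2 = 3 ↦ 3
p1 = 3, p2 = 0 ↦ 3
p1 = 3, p2 = 1 ↦ 3
p1 = 3, p2 = 2 ↦ 3
p1 = 3, p2 = 3 ↦ 3
Every assignment gives a value ≥ 3.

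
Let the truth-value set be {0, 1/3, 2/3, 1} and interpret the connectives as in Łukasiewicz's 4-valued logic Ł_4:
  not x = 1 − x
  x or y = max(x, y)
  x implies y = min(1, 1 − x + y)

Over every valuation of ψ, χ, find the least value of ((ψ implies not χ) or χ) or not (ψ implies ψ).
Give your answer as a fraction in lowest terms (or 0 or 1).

2/3

Take ψ = 2/3, χ = 2/3:
not χ = not 2/3 = 1/3
ψ implies not χ = 2/3 implies 1/3 = 2/3
(ψ implies not χ) or χ = 2/3 or 2/3 = 2/3
ψ implies ψ = 2/3 implies 2/3 = 1
not (ψ implies ψ) = not 1 = 0
((ψ implies not χ) or χ) or not (ψ implies ψ) = 2/3 or 0 = 2/3
No assignment yields a value below 2/3, so this is the minimum.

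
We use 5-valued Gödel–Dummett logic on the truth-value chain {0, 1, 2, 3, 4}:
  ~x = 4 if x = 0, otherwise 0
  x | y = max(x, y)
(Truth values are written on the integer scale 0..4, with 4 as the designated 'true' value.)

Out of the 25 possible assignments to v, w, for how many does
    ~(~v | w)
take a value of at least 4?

4

value 4: 4 assignments (counts)
value 0: 21 assignments
So 4 of the 25 assignments meet the threshold.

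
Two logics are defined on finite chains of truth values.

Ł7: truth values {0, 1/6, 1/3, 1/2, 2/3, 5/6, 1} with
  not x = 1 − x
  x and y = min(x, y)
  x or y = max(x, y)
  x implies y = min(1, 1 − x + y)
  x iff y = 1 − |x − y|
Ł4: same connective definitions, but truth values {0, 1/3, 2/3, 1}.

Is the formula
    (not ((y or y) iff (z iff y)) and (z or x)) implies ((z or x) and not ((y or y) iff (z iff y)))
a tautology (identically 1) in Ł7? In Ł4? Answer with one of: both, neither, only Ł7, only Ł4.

In Ł7: every assignment gives 1 — tautology.
In Ł4: every assignment gives 1 — tautology.

both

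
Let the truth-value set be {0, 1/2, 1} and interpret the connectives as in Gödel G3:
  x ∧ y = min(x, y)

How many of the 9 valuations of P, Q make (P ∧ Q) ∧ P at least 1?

P = 0, Q = 0 ↦ 0  <
P = 0, Q = 1/2 ↦ 0  <
P = 0, Q = 1 ↦ 0  <
P = 1/2, Q = 0 ↦ 0  <
P = 1/2, Q = 1/2 ↦ 1/2  <
P = 1/2, Q = 1 ↦ 1/2  <
P = 1, Q = 0 ↦ 0  <
P = 1, Q = 1/2 ↦ 1/2  <
P = 1, Q = 1 ↦ 1  ≥
So 1 of the 9 assignments meets the threshold.

1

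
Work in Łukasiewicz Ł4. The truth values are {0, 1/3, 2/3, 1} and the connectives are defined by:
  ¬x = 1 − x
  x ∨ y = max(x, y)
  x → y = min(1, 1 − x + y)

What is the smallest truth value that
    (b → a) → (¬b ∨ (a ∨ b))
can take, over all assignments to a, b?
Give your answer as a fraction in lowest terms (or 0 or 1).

2/3

Take a = 1/3, b = 1/3:
b → a = 1/3 → 1/3 = 1
¬b = ¬1/3 = 2/3
a ∨ b = 1/3 ∨ 1/3 = 1/3
¬b ∨ (a ∨ b) = 2/3 ∨ 1/3 = 2/3
(b → a) → (¬b ∨ (a ∨ b)) = 1 → 2/3 = 2/3
No assignment yields a value below 2/3, so this is the minimum.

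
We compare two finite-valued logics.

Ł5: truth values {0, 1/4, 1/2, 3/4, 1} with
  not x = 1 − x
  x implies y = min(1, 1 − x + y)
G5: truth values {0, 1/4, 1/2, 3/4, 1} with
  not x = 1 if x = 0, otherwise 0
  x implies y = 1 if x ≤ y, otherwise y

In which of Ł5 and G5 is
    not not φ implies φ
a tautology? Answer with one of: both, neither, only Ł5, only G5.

only Ł5

In Ł5: every assignment gives 1 — tautology.
In G5: at φ = 1/4 the value is 1/4 — not a tautology.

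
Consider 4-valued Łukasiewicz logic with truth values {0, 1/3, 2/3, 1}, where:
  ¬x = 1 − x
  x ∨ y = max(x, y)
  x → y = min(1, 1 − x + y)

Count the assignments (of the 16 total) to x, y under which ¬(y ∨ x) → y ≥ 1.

x = 0, y = 0 ↦ 0  <
x = 0, y = 1/3 ↦ 2/3  <
x = 0, y = 2/3 ↦ 1  ≥
x = 0, y = 1 ↦ 1  ≥
x = 1/3, y = 0 ↦ 1/3  <
x = 1/3, y = 1/3 ↦ 2/3  <
x = 1/3, y = 2/3 ↦ 1  ≥
x = 1/3, y = 1 ↦ 1  ≥
x = 2/3, y = 0 ↦ 2/3  <
x = 2/3, y = 1/3 ↦ 1  ≥
x = 2/3, y = 2/3 ↦ 1  ≥
x = 2/3, y = 1 ↦ 1  ≥
x = 1, y = 0 ↦ 1  ≥
x = 1, y = 1/3 ↦ 1  ≥
x = 1, y = 2/3 ↦ 1  ≥
x = 1, y = 1 ↦ 1  ≥
So 11 of the 16 assignments meet the threshold.

11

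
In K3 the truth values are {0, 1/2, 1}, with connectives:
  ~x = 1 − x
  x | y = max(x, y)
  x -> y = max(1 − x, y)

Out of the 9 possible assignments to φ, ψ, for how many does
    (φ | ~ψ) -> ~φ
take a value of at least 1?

3

φ = 0, ψ = 0 ↦ 1  ≥
φ = 0, ψ = 1/2 ↦ 1  ≥
φ = 0, ψ = 1 ↦ 1  ≥
φ = 1/2, ψ = 0 ↦ 1/2  <
φ = 1/2, ψ = 1/2 ↦ 1/2  <
φ = 1/2, ψ = 1 ↦ 1/2  <
φ = 1, ψ = 0 ↦ 0  <
φ = 1, ψ = 1/2 ↦ 0  <
φ = 1, ψ = 1 ↦ 0  <
So 3 of the 9 assignments meet the threshold.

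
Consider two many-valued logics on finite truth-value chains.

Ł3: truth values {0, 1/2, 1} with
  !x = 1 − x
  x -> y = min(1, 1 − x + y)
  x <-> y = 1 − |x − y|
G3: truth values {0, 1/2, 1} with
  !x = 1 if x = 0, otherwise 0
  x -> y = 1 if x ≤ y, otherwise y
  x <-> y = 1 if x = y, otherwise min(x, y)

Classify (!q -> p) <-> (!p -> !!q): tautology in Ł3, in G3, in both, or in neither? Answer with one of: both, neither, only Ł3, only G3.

In Ł3: every assignment gives 1 — tautology.
In G3: at p = 1/2, q = 0 the value is 1/2 — not a tautology.

only Ł3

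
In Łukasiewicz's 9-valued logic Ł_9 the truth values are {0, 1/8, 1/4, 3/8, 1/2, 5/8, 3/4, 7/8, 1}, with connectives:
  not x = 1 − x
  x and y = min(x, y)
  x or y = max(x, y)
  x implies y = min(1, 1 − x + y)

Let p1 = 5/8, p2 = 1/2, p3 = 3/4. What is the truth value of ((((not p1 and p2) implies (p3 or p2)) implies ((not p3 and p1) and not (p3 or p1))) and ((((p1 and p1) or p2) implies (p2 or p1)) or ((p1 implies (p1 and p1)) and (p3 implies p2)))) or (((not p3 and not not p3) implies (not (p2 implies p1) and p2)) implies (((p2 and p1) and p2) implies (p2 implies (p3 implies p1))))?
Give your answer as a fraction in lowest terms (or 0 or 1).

not p1 = not 5/8 = 3/8
not p1 and p2 = 3/8 and 1/2 = 3/8
p3 or p2 = 3/4 or 1/2 = 3/4
(not p1 and p2) implies (p3 or p2) = 3/8 implies 3/4 = 1
not p3 = not 3/4 = 1/4
not p3 and p1 = 1/4 and 5/8 = 1/4
p3 or p1 = 3/4 or 5/8 = 3/4
not (p3 or p1) = not 3/4 = 1/4
(not p3 and p1) and not (p3 or p1) = 1/4 and 1/4 = 1/4
((not p1 and p2) implies (p3 or p2)) implies ((not p3 and p1) and not (p3 or p1)) = 1 implies 1/4 = 1/4
p1 and p1 = 5/8 and 5/8 = 5/8
(p1 and p1) or p2 = 5/8 or 1/2 = 5/8
p2 or p1 = 1/2 or 5/8 = 5/8
((p1 and p1) or p2) implies (p2 or p1) = 5/8 implies 5/8 = 1
p1 and p1 = 5/8 and 5/8 = 5/8
p1 implies (p1 and p1) = 5/8 implies 5/8 = 1
p3 implies p2 = 3/4 implies 1/2 = 3/4
(p1 implies (p1 and p1)) and (p3 implies p2) = 1 and 3/4 = 3/4
(((p1 and p1) or p2) implies (p2 or p1)) or ((p1 implies (p1 and p1)) and (p3 implies p2)) = 1 or 3/4 = 1
(((not p1 and p2) implies (p3 or p2)) implies ((not p3 and p1) and not (p3 or p1))) and ((((p1 and p1) or p2) implies (p2 or p1)) or ((p1 implies (p1 and p1)) and (p3 implies p2))) = 1/4 and 1 = 1/4
not p3 = not 3/4 = 1/4
not p3 = not 3/4 = 1/4
not not p3 = not 1/4 = 3/4
not p3 and not not p3 = 1/4 and 3/4 = 1/4
p2 implies p1 = 1/2 implies 5/8 = 1
not (p2 implies p1) = not 1 = 0
not (p2 implies p1) and p2 = 0 and 1/2 = 0
(not p3 and not not p3) implies (not (p2 implies p1) and p2) = 1/4 implies 0 = 3/4
p2 and p1 = 1/2 and 5/8 = 1/2
(p2 and p1) and p2 = 1/2 and 1/2 = 1/2
p3 implies p1 = 3/4 implies 5/8 = 7/8
p2 implies (p3 implies p1) = 1/2 implies 7/8 = 1
((p2 and p1) and p2) implies (p2 implies (p3 implies p1)) = 1/2 implies 1 = 1
((not p3 and not not p3) implies (not (p2 implies p1) and p2)) implies (((p2 and p1) and p2) implies (p2 implies (p3 implies p1))) = 3/4 implies 1 = 1
((((not p1 and p2) implies (p3 or p2)) implies ((not p3 and p1) and not (p3 or p1))) and ((((p1 and p1) or p2) implies (p2 or p1)) or ((p1 implies (p1 and p1)) and (p3 implies p2)))) or (((not p3 and not not p3) implies (not (p2 implies p1) and p2)) implies (((p2 and p1) and p2) implies (p2 implies (p3 implies p1)))) = 1/4 or 1 = 1

1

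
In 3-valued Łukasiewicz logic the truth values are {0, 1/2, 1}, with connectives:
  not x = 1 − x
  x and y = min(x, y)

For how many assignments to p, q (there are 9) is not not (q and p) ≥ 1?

1

p = 0, q = 0 ↦ 0  <
p = 0, q = 1/2 ↦ 0  <
p = 0, q = 1 ↦ 0  <
p = 1/2, q = 0 ↦ 0  <
p = 1/2, q = 1/2 ↦ 1/2  <
p = 1/2, q = 1 ↦ 1/2  <
p = 1, q = 0 ↦ 0  <
p = 1, q = 1/2 ↦ 1/2  <
p = 1, q = 1 ↦ 1  ≥
So 1 of the 9 assignments meets the threshold.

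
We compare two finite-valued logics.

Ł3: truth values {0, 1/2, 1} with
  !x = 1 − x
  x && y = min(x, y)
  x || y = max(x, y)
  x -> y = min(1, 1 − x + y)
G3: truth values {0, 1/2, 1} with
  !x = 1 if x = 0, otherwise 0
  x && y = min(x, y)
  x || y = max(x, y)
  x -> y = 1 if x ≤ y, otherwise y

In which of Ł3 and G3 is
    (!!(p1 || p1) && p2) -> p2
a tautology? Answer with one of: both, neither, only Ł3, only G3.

both

In Ł3: every assignment gives 1 — tautology.
In G3: every assignment gives 1 — tautology.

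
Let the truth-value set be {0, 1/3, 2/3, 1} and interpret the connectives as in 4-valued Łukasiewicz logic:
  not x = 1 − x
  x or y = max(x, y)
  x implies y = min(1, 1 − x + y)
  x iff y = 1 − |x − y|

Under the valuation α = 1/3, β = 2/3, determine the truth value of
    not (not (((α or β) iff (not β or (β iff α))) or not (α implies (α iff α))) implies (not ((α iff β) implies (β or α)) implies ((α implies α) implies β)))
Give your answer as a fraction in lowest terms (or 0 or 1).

α or β = 1/3 or 2/3 = 2/3
not β = not 2/3 = 1/3
β iff α = 2/3 iff 1/3 = 2/3
not β or (β iff α) = 1/3 or 2/3 = 2/3
(α or β) iff (not β or (β iff α)) = 2/3 iff 2/3 = 1
α iff α = 1/3 iff 1/3 = 1
α implies (α iff α) = 1/3 implies 1 = 1
not (α implies (α iff α)) = not 1 = 0
((α or β) iff (not β or (β iff α))) or not (α implies (α iff α)) = 1 or 0 = 1
not (((α or β) iff (not β or (β iff α))) or not (α implies (α iff α))) = not 1 = 0
α iff β = 1/3 iff 2/3 = 2/3
β or α = 2/3 or 1/3 = 2/3
(α iff β) implies (β or α) = 2/3 implies 2/3 = 1
not ((α iff β) implies (β or α)) = not 1 = 0
α implies α = 1/3 implies 1/3 = 1
(α implies α) implies β = 1 implies 2/3 = 2/3
not ((α iff β) implies (β or α)) implies ((α implies α) implies β) = 0 implies 2/3 = 1
not (((α or β) iff (not β or (β iff α))) or not (α implies (α iff α))) implies (not ((α iff β) implies (β or α)) implies ((α implies α) implies β)) = 0 implies 1 = 1
not (not (((α or β) iff (not β or (β iff α))) or not (α implies (α iff α))) implies (not ((α iff β) implies (β or α)) implies ((α implies α) implies β))) = not 1 = 0

0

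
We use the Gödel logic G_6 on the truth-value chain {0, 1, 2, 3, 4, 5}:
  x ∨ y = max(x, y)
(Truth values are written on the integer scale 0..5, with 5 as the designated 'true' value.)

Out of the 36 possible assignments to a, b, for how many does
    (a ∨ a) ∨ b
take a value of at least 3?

value 5: 11 assignments (counts)
value 4: 9 assignments (counts)
value 3: 7 assignments (counts)
value 2: 5 assignments
value 1: 3 assignments
value 0: 1 assignment
So 27 of the 36 assignments meet the threshold.

27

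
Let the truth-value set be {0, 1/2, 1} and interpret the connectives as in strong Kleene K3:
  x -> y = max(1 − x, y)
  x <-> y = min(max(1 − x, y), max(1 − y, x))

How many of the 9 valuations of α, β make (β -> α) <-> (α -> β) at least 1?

α = 0, β = 0 ↦ 1  ≥
α = 0, β = 1/2 ↦ 1/2  <
α = 0, β = 1 ↦ 0  <
α = 1/2, β = 0 ↦ 1/2  <
α = 1/2, β = 1/2 ↦ 1/2  <
α = 1/2, β = 1 ↦ 1/2  <
α = 1, β = 0 ↦ 0  <
α = 1, β = 1/2 ↦ 1/2  <
α = 1, β = 1 ↦ 1  ≥
So 2 of the 9 assignments meet the threshold.

2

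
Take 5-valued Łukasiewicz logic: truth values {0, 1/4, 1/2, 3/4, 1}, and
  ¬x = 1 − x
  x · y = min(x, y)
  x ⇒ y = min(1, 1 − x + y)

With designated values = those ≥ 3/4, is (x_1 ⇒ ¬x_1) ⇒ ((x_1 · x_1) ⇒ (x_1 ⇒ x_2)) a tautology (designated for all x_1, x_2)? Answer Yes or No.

At x_1 = 1, x_2 = 1/2, for instance:
¬x_1 = ¬1 = 0
x_1 ⇒ ¬x_1 = 1 ⇒ 0 = 0
x_1 · x_1 = 1 · 1 = 1
x_1 ⇒ x_2 = 1 ⇒ 1/2 = 1/2
(x_1 · x_1) ⇒ (x_1 ⇒ x_2) = 1 ⇒ 1/2 = 1/2
(x_1 ⇒ ¬x_1) ⇒ ((x_1 · x_1) ⇒ (x_1 ⇒ x_2)) = 0 ⇒ 1/2 = 1
and checking the remaining 24 assignments likewise gives ≥ 3/4 in every case.

Yes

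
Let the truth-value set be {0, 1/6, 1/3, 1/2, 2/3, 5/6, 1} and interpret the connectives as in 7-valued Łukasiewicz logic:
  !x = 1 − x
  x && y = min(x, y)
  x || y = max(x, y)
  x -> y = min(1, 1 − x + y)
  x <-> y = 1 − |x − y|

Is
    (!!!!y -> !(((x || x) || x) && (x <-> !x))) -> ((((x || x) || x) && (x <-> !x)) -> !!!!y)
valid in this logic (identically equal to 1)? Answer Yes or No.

No

Counterexample: take x = 1/6, y = 0.
!y = !0 = 1
!!y = !1 = 0
!!!y = !0 = 1
!!!!y = !1 = 0
x || x = 1/6 || 1/6 = 1/6
(x || x) || x = 1/6 || 1/6 = 1/6
!x = !1/6 = 5/6
x <-> !x = 1/6 <-> 5/6 = 1/3
((x || x) || x) && (x <-> !x) = 1/6 && 1/3 = 1/6
!(((x || x) || x) && (x <-> !x)) = !1/6 = 5/6
!!!!y -> !(((x || x) || x) && (x <-> !x)) = 0 -> 5/6 = 1
x || x = 1/6 || 1/6 = 1/6
(x || x) || x = 1/6 || 1/6 = 1/6
!x = !1/6 = 5/6
x <-> !x = 1/6 <-> 5/6 = 1/3
((x || x) || x) && (x <-> !x) = 1/6 && 1/3 = 1/6
!y = !0 = 1
!!y = !1 = 0
!!!y = !0 = 1
!!!!y = !1 = 0
(((x || x) || x) && (x <-> !x)) -> !!!!y = 1/6 -> 0 = 5/6
(!!!!y -> !(((x || x) || x) && (x <-> !x))) -> ((((x || x) || x) && (x <-> !x)) -> !!!!y) = 1 -> 5/6 = 5/6
This gives 5/6 ≠ 1.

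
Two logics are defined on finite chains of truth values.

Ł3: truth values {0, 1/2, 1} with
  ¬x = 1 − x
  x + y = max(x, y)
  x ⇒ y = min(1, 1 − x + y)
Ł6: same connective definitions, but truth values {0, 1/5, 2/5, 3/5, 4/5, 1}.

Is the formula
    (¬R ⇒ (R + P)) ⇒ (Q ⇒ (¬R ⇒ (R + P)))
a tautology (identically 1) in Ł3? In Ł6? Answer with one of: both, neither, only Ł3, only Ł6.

both

In Ł3: every assignment gives 1 — tautology.
In Ł6: every assignment gives 1 — tautology.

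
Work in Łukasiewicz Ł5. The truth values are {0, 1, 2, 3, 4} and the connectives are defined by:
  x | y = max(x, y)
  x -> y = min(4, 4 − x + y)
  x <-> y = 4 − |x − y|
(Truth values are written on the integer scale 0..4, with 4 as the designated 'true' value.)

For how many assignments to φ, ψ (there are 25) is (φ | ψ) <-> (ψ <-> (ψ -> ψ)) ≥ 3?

19

value 4: 15 assignments (counts)
value 3: 4 assignments (counts)
value 2: 3 assignments
value 1: 2 assignments
value 0: 1 assignment
So 19 of the 25 assignments meet the threshold.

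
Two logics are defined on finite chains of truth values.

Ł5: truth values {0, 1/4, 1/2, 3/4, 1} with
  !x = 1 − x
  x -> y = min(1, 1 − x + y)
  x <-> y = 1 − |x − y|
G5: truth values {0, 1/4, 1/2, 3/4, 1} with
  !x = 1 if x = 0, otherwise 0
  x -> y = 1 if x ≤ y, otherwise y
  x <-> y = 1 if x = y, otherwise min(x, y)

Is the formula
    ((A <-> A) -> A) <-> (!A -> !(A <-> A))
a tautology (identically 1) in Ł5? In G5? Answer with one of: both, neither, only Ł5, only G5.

only Ł5

In Ł5: every assignment gives 1 — tautology.
In G5: at A = 1/4 the value is 1/4 — not a tautology.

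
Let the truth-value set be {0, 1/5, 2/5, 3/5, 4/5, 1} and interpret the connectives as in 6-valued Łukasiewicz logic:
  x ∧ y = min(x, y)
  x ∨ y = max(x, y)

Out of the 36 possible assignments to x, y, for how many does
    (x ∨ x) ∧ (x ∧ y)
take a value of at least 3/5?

9

value 1: 1 assignment (counts)
value 4/5: 3 assignments (counts)
value 3/5: 5 assignments (counts)
value 2/5: 7 assignments
value 1/5: 9 assignments
value 0: 11 assignments
So 9 of the 36 assignments meet the threshold.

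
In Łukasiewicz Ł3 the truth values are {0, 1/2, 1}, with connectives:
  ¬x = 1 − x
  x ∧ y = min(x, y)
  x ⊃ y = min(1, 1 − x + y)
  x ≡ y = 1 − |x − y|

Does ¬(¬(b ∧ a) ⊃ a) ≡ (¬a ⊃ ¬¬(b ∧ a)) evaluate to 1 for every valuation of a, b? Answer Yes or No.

No

Counterexample: take a = 0, b = 0.
b ∧ a = 0 ∧ 0 = 0
¬(b ∧ a) = ¬0 = 1
¬(b ∧ a) ⊃ a = 1 ⊃ 0 = 0
¬(¬(b ∧ a) ⊃ a) = ¬0 = 1
¬a = ¬0 = 1
¬¬(b ∧ a) = ¬1 = 0
¬a ⊃ ¬¬(b ∧ a) = 1 ⊃ 0 = 0
¬(¬(b ∧ a) ⊃ a) ≡ (¬a ⊃ ¬¬(b ∧ a)) = 1 ≡ 0 = 0
This gives 0 ≠ 1.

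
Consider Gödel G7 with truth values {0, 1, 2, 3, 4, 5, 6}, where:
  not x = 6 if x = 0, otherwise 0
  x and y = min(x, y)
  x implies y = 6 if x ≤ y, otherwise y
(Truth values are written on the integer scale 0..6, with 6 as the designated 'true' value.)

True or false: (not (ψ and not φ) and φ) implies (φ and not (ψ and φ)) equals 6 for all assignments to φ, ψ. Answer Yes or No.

No

Counterexample: take φ = 1, ψ = 1.
not φ = not 1 = 0
ψ and not φ = 1 and 0 = 0
not (ψ and not φ) = not 0 = 6
not (ψ and not φ) and φ = 6 and 1 = 1
ψ and φ = 1 and 1 = 1
not (ψ and φ) = not 1 = 0
φ and not (ψ and φ) = 1 and 0 = 0
(not (ψ and not φ) and φ) implies (φ and not (ψ and φ)) = 1 implies 0 = 0
This gives 0 ≠ 6.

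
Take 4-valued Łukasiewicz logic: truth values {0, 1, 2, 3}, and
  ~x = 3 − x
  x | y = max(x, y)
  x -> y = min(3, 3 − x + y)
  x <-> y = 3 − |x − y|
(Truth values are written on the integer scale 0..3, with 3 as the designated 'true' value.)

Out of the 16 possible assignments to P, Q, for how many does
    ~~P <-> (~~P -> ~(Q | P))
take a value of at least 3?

P = 0, Q = 0 ↦ 0  <
P = 0, Q = 1 ↦ 0  <
P = 0, Q = 2 ↦ 0  <
P = 0, Q = 3 ↦ 0  <
P = 1, Q = 0 ↦ 1  <
P = 1, Q = 1 ↦ 1  <
P = 1, Q = 2 ↦ 1  <
P = 1, Q = 3 ↦ 2  <
P = 2, Q = 0 ↦ 3  ≥
P = 2, Q = 1 ↦ 3  ≥
P = 2, Q = 2 ↦ 3  ≥
P = 2, Q = 3 ↦ 2  <
P = 3, Q = 0 ↦ 0  <
P = 3, Q = 1 ↦ 0  <
P = 3, Q = 2 ↦ 0  <
P = 3, Q = 3 ↦ 0  <
So 3 of the 16 assignments meet the threshold.

3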